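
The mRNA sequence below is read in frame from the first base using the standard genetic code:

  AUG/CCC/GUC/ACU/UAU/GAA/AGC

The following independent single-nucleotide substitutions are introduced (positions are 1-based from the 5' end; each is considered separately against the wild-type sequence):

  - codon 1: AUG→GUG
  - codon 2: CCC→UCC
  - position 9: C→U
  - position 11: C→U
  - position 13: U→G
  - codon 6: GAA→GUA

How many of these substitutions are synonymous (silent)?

1

Codon 1: AUG (Met) → GUG (Val) — missense.
Codon 2: CCC (Pro) → UCC (Ser) — missense.
Codon 3: GUC (Val) → GUU (Val) — synonymous.
Codon 4: ACU (Thr) → AUU (Ile) — missense.
Codon 5: UAU (Tyr) → GAU (Asp) — missense.
Codon 6: GAA (Glu) → GUA (Val) — missense.
Synonymous: 1 of 6.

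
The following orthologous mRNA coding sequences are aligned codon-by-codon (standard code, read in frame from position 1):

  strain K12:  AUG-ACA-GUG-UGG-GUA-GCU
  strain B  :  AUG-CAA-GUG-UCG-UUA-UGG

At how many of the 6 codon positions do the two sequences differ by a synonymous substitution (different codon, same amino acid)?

Codon 1: AUG Met / AUG Met — identical.
Codon 2: ACA Thr / CAA Gln — nonsynonymous.
Codon 3: GUG Val / GUG Val — identical.
Codon 4: UGG Trp / UCG Ser — nonsynonymous.
Codon 5: GUA Val / UUA Leu — nonsynonymous.
Codon 6: GCU Ala / UGG Trp — nonsynonymous.
Synonymous differences: 0.

0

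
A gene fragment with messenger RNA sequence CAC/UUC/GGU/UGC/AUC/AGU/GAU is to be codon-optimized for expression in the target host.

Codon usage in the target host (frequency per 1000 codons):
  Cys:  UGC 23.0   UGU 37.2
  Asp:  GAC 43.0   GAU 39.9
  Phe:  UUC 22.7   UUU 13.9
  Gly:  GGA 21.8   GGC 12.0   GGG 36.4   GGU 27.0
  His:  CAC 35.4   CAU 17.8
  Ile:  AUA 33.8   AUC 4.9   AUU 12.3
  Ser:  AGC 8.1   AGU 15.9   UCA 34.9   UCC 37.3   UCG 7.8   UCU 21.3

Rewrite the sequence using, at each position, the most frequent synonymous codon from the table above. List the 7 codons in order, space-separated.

Codon 1 (His): best is CAC at 35.4.
Codon 2 (Phe): best is UUC at 22.7.
Codon 3 (Gly): best is GGG at 36.4.
Codon 4 (Cys): best is UGU at 37.2.
Codon 5 (Ile): best is AUA at 33.8.
Codon 6 (Ser): best is UCC at 37.3.
Codon 7 (Asp): best is GAC at 43.0.

CAC UUC GGG UGU AUA UCC GAC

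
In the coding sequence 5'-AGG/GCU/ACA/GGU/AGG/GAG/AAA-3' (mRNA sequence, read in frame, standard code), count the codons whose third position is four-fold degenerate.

Codon 1 AGG (Arg): third position 2-fold.
Codon 2 GCU (Ala): third position 4-fold.
Codon 3 ACA (Thr): third position 4-fold.
Codon 4 GGU (Gly): third position 4-fold.
Codon 5 AGG (Arg): third position 2-fold.
Codon 6 GAG (Glu): third position 2-fold.
Codon 7 AAA (Lys): third position 2-fold.
Four-fold degenerate third positions: 3.

3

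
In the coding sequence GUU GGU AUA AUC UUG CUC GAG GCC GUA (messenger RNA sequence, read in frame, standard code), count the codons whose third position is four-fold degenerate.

Codon 1 GUU (Val): third position 4-fold.
Codon 2 GGU (Gly): third position 4-fold.
Codon 3 AUA (Ile): third position 3-fold.
Codon 4 AUC (Ile): third position 3-fold.
Codon 5 UUG (Leu): third position 2-fold.
Codon 6 CUC (Leu): third position 4-fold.
Codon 7 GAG (Glu): third position 2-fold.
Codon 8 GCC (Ala): third position 4-fold.
Codon 9 GUA (Val): third position 4-fold.
Four-fold degenerate third positions: 5.

5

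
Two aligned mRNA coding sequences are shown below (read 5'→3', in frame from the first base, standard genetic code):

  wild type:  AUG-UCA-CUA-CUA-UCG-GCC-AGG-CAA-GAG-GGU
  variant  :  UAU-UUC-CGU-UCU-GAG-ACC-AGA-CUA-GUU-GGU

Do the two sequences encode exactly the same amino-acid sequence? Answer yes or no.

no

Codon 1: AUG Met / UAU Tyr — nonsynonymous.
Codon 2: UCA Ser / UUC Phe — nonsynonymous.
Codon 3: CUA Leu / CGU Arg — nonsynonymous.
Codon 4: CUA Leu / UCU Ser — nonsynonymous.
Codon 5: UCG Ser / GAG Glu — nonsynonymous.
Codon 6: GCC Ala / ACC Thr — nonsynonymous.
Codon 7: AGG Arg / AGA Arg — synonymous.
Codon 8: CAA Gln / CUA Leu — nonsynonymous.
Codon 9: GAG Glu / GUU Val — nonsynonymous.
Codon 10: GGU Gly / GGU Gly — identical.
Nonsynonymous differences: 8 → different protein.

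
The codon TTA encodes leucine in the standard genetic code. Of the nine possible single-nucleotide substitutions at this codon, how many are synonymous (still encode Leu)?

2

Position 1: CTA → 1 synonymous.
Position 2: none → 0 synonymous.
Position 3: TTG → 1 synonymous.
Total: 1 + 0 + 1 = 2.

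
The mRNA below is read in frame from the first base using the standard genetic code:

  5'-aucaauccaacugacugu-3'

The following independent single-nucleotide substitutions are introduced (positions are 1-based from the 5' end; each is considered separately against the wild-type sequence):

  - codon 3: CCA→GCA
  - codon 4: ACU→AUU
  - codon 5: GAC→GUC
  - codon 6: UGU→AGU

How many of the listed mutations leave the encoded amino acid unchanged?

Codon 3: CCA (Pro) → GCA (Ala) — missense.
Codon 4: ACU (Thr) → AUU (Ile) — missense.
Codon 5: GAC (Asp) → GUC (Val) — missense.
Codon 6: UGU (Cys) → AGU (Ser) — missense.
Synonymous: 0 of 4.

0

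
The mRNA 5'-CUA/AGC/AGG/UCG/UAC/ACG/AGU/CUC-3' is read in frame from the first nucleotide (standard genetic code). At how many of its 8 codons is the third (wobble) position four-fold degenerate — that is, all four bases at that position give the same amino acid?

Codon 1 CUA (Leu): third position 4-fold.
Codon 2 AGC (Ser): third position 2-fold.
Codon 3 AGG (Arg): third position 2-fold.
Codon 4 UCG (Ser): third position 4-fold.
Codon 5 UAC (Tyr): third position 2-fold.
Codon 6 ACG (Thr): third position 4-fold.
Codon 7 AGU (Ser): third position 2-fold.
Codon 8 CUC (Leu): third position 4-fold.
Four-fold degenerate third positions: 4.

4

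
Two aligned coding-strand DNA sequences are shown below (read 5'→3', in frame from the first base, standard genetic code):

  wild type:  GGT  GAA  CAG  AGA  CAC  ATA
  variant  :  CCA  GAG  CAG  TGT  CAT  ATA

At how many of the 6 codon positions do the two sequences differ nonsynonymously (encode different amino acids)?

2

Codon 1: GGT Gly / CCA Pro — nonsynonymous.
Codon 2: GAA Glu / GAG Glu — synonymous.
Codon 3: CAG Gln / CAG Gln — identical.
Codon 4: AGA Arg / TGT Cys — nonsynonymous.
Codon 5: CAC His / CAT His — synonymous.
Codon 6: ATA Ile / ATA Ile — identical.
Nonsynonymous differences: 2.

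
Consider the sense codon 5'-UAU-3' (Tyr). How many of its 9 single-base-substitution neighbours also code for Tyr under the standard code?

1

Position 1: none → 0 synonymous.
Position 2: none → 0 synonymous.
Position 3: UAC → 1 synonymous.
Total: 0 + 0 + 1 = 1.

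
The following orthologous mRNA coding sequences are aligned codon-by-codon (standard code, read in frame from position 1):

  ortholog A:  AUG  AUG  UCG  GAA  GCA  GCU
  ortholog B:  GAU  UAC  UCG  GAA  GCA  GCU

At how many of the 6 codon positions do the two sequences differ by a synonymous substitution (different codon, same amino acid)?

Codon 1: AUG Met / GAU Asp — nonsynonymous.
Codon 2: AUG Met / UAC Tyr — nonsynonymous.
Codon 3: UCG Ser / UCG Ser — identical.
Codon 4: GAA Glu / GAA Glu — identical.
Codon 5: GCA Ala / GCA Ala — identical.
Codon 6: GCU Ala / GCU Ala — identical.
Synonymous differences: 0.

0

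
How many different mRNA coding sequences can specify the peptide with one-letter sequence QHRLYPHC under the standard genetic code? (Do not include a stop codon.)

4608

Gln: 2 codons.
His: 2 codons.
Arg: 6 codons.
Leu: 6 codons.
Tyr: 2 codons.
Pro: 4 codons.
His: 2 codons.
Cys: 2 codons.
2 × 2 × 6 × 6 × 2 × 4 × 2 × 2 = 4608.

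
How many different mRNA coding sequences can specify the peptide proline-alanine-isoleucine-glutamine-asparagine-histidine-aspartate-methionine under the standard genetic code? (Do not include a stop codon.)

768

Pro: 4 codons.
Ala: 4 codons.
Ile: 3 codons.
Gln: 2 codons.
Asn: 2 codons.
His: 2 codons.
Asp: 2 codons.
Met: 1 codon.
4 × 4 × 3 × 2 × 2 × 2 × 2 × 1 = 768.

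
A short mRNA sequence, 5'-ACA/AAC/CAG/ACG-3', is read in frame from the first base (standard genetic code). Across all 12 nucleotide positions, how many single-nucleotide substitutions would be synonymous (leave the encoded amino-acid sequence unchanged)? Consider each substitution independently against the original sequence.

8

Codon 1 (ACA, Thr): 3 synonymous substitutions.
Codon 2 (AAC, Asn): 1 synonymous substitution.
Codon 3 (CAG, Gln): 1 synonymous substitution.
Codon 4 (ACG, Thr): 3 synonymous substitutions.
Total: 3 + 1 + 1 + 3 = 8.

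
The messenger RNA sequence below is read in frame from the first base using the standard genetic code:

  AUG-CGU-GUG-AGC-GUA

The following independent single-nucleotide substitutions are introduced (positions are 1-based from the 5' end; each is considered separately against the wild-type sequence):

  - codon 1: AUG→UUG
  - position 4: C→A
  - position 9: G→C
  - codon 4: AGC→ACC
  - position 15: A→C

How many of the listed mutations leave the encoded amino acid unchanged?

2

Codon 1: AUG (Met) → UUG (Leu) — missense.
Codon 2: CGU (Arg) → AGU (Ser) — missense.
Codon 3: GUG (Val) → GUC (Val) — synonymous.
Codon 4: AGC (Ser) → ACC (Thr) — missense.
Codon 5: GUA (Val) → GUC (Val) — synonymous.
Synonymous: 2 of 5.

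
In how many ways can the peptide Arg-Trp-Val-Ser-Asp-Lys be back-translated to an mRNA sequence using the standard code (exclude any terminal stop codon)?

Arg: 6 codons.
Trp: 1 codon.
Val: 4 codons.
Ser: 6 codons.
Asp: 2 codons.
Lys: 2 codons.
6 × 1 × 4 × 6 × 2 × 2 = 576.

576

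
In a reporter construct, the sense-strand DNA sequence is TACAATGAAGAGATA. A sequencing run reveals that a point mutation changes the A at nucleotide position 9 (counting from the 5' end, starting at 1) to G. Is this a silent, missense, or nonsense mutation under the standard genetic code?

Position 9 falls in codon 3: GAA → Glu.
After the substitution the codon is GAG → Glu.
Both encode Glu, so the change is synonymous.

silent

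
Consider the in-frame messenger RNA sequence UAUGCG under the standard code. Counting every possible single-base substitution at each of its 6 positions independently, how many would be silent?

4

Codon 1 (UAU, Tyr): 1 synonymous substitution.
Codon 2 (GCG, Ala): 3 synonymous substitutions.
Total: 1 + 3 = 4.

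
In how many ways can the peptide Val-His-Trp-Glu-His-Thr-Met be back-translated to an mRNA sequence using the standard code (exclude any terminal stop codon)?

128

Val: 4 codons.
His: 2 codons.
Trp: 1 codon.
Glu: 2 codons.
His: 2 codons.
Thr: 4 codons.
Met: 1 codon.
4 × 2 × 1 × 2 × 2 × 4 × 1 = 128.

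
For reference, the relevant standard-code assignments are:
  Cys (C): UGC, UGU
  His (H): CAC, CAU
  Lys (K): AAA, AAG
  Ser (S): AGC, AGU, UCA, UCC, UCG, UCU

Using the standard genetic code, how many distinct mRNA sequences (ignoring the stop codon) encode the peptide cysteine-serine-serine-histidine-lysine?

288

Cys: 2 codons.
Ser: 6 codons.
Ser: 6 codons.
His: 2 codons.
Lys: 2 codons.
2 × 6 × 6 × 2 × 2 = 288.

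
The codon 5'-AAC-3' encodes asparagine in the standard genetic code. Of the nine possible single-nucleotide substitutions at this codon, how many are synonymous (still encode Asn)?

1

Position 1: none → 0 synonymous.
Position 2: none → 0 synonymous.
Position 3: AAU → 1 synonymous.
Total: 0 + 0 + 1 = 1.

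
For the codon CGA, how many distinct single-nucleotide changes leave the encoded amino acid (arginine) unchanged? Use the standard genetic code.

4

Position 1: AGA → 1 synonymous.
Position 2: none → 0 synonymous.
Position 3: CGU, CGC, CGG → 3 synonymous.
Total: 1 + 0 + 3 = 4.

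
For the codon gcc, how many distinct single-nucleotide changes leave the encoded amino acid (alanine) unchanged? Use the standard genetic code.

3

Position 1: none → 0 synonymous.
Position 2: none → 0 synonymous.
Position 3: GCT, GCA, GCG → 3 synonymous.
Total: 0 + 0 + 3 = 3.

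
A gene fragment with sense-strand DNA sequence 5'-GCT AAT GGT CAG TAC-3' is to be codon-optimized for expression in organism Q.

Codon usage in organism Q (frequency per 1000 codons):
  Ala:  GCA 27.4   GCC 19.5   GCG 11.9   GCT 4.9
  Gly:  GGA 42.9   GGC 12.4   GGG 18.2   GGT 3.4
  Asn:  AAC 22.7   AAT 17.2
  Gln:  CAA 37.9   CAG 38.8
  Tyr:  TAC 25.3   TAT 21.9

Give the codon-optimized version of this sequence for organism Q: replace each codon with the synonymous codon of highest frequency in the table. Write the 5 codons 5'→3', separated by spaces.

Codon 1 (Ala): best is GCA at 27.4.
Codon 2 (Asn): best is AAC at 22.7.
Codon 3 (Gly): best is GGA at 42.9.
Codon 4 (Gln): best is CAG at 38.8.
Codon 5 (Tyr): best is TAC at 25.3.

GCA AAC GGA CAG TAC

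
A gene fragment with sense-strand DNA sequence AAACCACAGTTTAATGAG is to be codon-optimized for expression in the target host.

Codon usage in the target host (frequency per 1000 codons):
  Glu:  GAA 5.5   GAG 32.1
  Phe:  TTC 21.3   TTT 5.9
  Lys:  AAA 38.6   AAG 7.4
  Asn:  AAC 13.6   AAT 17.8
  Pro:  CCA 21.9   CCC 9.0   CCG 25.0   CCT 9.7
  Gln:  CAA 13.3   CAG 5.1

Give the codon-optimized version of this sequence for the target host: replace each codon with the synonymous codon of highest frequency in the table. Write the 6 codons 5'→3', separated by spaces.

Codon 1 (Lys): best is AAA at 38.6.
Codon 2 (Pro): best is CCG at 25.0.
Codon 3 (Gln): best is CAA at 13.3.
Codon 4 (Phe): best is TTC at 21.3.
Codon 5 (Asn): best is AAT at 17.8.
Codon 6 (Glu): best is GAG at 32.1.

AAA CCG CAA TTC AAT GAG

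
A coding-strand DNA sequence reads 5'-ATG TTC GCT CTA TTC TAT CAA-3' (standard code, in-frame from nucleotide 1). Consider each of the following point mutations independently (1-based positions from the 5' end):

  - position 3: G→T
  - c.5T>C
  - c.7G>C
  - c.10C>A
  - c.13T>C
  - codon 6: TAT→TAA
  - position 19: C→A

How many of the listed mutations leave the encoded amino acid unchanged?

Codon 1: ATG (Met) → ATT (Ile) — missense.
Codon 2: TTC (Phe) → TCC (Ser) — missense.
Codon 3: GCT (Ala) → CCT (Pro) — missense.
Codon 4: CTA (Leu) → ATA (Ile) — missense.
Codon 5: TTC (Phe) → CTC (Leu) — missense.
Codon 6: TAT (Tyr) → TAA (Stop) — nonsense.
Codon 7: CAA (Gln) → AAA (Lys) — missense.
Synonymous: 0 of 7.

0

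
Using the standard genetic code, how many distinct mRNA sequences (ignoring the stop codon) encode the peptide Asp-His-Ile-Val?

48

Asp: 2 codons.
His: 2 codons.
Ile: 3 codons.
Val: 4 codons.
2 × 2 × 3 × 4 = 48.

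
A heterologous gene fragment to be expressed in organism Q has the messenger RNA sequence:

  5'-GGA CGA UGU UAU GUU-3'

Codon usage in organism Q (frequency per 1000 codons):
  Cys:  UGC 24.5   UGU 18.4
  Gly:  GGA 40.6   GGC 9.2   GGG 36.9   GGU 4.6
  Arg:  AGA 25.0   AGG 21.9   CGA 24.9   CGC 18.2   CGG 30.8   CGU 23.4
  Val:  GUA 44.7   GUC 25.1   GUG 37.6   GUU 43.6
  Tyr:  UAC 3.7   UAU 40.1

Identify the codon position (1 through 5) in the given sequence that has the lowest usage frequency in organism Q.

3

Codon 1 GGA (Gly): 40.6 per 1000.
Codon 2 CGA (Arg): 24.9 per 1000.
Codon 3 UGU (Cys): 18.4 per 1000.
Codon 4 UAU (Tyr): 40.1 per 1000.
Codon 5 GUU (Val): 43.6 per 1000.
Lowest frequency is 18.4 at codon 3.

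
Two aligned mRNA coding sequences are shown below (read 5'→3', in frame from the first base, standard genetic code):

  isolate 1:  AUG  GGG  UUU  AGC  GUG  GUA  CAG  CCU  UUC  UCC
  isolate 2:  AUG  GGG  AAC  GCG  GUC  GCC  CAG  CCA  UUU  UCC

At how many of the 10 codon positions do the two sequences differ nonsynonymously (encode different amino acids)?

3

Codon 1: AUG Met / AUG Met — identical.
Codon 2: GGG Gly / GGG Gly — identical.
Codon 3: UUU Phe / AAC Asn — nonsynonymous.
Codon 4: AGC Ser / GCG Ala — nonsynonymous.
Codon 5: GUG Val / GUC Val — synonymous.
Codon 6: GUA Val / GCC Ala — nonsynonymous.
Codon 7: CAG Gln / CAG Gln — identical.
Codon 8: CCU Pro / CCA Pro — synonymous.
Codon 9: UUC Phe / UUU Phe — synonymous.
Codon 10: UCC Ser / UCC Ser — identical.
Nonsynonymous differences: 3.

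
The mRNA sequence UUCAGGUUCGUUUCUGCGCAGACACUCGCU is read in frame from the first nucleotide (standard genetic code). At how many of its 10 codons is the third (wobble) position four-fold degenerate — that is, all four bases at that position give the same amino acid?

Codon 1 UUC (Phe): third position 2-fold.
Codon 2 AGG (Arg): third position 2-fold.
Codon 3 UUC (Phe): third position 2-fold.
Codon 4 GUU (Val): third position 4-fold.
Codon 5 UCU (Ser): third position 4-fold.
Codon 6 GCG (Ala): third position 4-fold.
Codon 7 CAG (Gln): third position 2-fold.
Codon 8 ACA (Thr): third position 4-fold.
Codon 9 CUC (Leu): third position 4-fold.
Codon 10 GCU (Ala): third position 4-fold.
Four-fold degenerate third positions: 6.

6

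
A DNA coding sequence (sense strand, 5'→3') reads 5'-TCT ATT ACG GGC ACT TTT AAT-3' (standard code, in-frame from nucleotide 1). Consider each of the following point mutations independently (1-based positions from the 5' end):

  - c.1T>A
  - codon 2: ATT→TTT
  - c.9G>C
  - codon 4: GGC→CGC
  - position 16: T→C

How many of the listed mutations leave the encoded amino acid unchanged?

1

Codon 1: TCT (Ser) → ACT (Thr) — missense.
Codon 2: ATT (Ile) → TTT (Phe) — missense.
Codon 3: ACG (Thr) → ACC (Thr) — synonymous.
Codon 4: GGC (Gly) → CGC (Arg) — missense.
Codon 6: TTT (Phe) → CTT (Leu) — missense.
Synonymous: 1 of 5.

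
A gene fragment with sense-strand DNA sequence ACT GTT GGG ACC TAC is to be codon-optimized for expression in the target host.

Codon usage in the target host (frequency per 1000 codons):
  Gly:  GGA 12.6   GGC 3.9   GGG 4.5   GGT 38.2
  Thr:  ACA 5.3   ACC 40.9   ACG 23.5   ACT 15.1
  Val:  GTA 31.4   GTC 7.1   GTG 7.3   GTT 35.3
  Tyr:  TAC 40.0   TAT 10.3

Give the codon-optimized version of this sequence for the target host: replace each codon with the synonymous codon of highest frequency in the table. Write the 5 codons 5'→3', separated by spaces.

Codon 1 (Thr): best is ACC at 40.9.
Codon 2 (Val): best is GTT at 35.3.
Codon 3 (Gly): best is GGT at 38.2.
Codon 4 (Thr): best is ACC at 40.9.
Codon 5 (Tyr): best is TAC at 40.0.

ACC GTT GGT ACC TAC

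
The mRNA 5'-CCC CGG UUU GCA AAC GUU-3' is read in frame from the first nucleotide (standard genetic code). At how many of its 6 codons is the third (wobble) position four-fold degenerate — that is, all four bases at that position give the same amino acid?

4

Codon 1 CCC (Pro): third position 4-fold.
Codon 2 CGG (Arg): third position 4-fold.
Codon 3 UUU (Phe): third position 2-fold.
Codon 4 GCA (Ala): third position 4-fold.
Codon 5 AAC (Asn): third position 2-fold.
Codon 6 GUU (Val): third position 4-fold.
Four-fold degenerate third positions: 4.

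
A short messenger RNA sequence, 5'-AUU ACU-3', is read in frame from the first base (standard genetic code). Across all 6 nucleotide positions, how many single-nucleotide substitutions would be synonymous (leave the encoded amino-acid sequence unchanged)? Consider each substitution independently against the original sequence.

5

Codon 1 (AUU, Ile): 2 synonymous substitutions.
Codon 2 (ACU, Thr): 3 synonymous substitutions.
Total: 2 + 3 = 5.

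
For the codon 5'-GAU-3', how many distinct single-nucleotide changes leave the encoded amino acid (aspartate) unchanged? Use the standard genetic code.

Position 1: none → 0 synonymous.
Position 2: none → 0 synonymous.
Position 3: GAC → 1 synonymous.
Total: 0 + 0 + 1 = 1.

1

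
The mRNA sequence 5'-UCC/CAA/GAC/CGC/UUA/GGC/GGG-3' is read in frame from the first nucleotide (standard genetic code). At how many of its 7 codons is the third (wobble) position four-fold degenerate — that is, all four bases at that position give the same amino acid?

4

Codon 1 UCC (Ser): third position 4-fold.
Codon 2 CAA (Gln): third position 2-fold.
Codon 3 GAC (Asp): third position 2-fold.
Codon 4 CGC (Arg): third position 4-fold.
Codon 5 UUA (Leu): third position 2-fold.
Codon 6 GGC (Gly): third position 4-fold.
Codon 7 GGG (Gly): third position 4-fold.
Four-fold degenerate third positions: 4.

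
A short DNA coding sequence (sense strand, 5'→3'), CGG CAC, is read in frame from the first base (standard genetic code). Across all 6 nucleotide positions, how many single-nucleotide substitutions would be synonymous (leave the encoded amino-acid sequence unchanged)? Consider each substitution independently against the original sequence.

Codon 1 (CGG, Arg): 4 synonymous substitutions.
Codon 2 (CAC, His): 1 synonymous substitution.
Total: 4 + 1 = 5.

5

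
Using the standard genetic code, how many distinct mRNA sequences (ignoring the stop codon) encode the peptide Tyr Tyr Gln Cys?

Tyr: 2 codons.
Tyr: 2 codons.
Gln: 2 codons.
Cys: 2 codons.
2 × 2 × 2 × 2 = 16.

16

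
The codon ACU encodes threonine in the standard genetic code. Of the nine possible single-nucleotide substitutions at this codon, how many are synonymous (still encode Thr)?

Position 1: none → 0 synonymous.
Position 2: none → 0 synonymous.
Position 3: ACC, ACA, ACG → 3 synonymous.
Total: 0 + 0 + 3 = 3.

3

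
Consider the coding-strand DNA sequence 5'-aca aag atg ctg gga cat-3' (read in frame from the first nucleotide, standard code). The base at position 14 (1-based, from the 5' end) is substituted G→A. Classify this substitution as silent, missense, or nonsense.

Position 14 falls in codon 5: GGA → Gly.
After the substitution the codon is GAA → Glu.
Gly ≠ Glu, so this is a missense mutation.

missense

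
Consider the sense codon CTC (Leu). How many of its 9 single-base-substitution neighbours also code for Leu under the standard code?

3

Position 1: none → 0 synonymous.
Position 2: none → 0 synonymous.
Position 3: CTT, CTA, CTG → 3 synonymous.
Total: 0 + 0 + 3 = 3.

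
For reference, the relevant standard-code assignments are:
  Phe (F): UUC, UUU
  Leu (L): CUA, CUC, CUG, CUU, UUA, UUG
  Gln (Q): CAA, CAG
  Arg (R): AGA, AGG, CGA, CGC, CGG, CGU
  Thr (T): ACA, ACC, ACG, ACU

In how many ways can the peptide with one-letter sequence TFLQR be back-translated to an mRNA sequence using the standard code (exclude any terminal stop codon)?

576

Thr: 4 codons.
Phe: 2 codons.
Leu: 6 codons.
Gln: 2 codons.
Arg: 6 codons.
4 × 2 × 6 × 2 × 6 = 576.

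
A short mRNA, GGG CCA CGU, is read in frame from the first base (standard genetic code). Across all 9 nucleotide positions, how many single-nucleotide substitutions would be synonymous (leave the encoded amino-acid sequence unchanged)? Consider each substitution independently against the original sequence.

Codon 1 (GGG, Gly): 3 synonymous substitutions.
Codon 2 (CCA, Pro): 3 synonymous substitutions.
Codon 3 (CGU, Arg): 3 synonymous substitutions.
Total: 3 + 3 + 3 = 9.

9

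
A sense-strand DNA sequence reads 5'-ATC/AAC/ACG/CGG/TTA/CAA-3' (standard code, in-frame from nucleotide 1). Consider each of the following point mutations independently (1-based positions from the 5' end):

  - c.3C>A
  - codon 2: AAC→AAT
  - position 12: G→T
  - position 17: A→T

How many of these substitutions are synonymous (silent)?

3

Codon 1: ATC (Ile) → ATA (Ile) — synonymous.
Codon 2: AAC (Asn) → AAT (Asn) — synonymous.
Codon 4: CGG (Arg) → CGT (Arg) — synonymous.
Codon 6: CAA (Gln) → CTA (Leu) — missense.
Synonymous: 3 of 4.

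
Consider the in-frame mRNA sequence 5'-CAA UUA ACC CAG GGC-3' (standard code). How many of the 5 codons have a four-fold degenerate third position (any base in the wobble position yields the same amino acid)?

Codon 1 CAA (Gln): third position 2-fold.
Codon 2 UUA (Leu): third position 2-fold.
Codon 3 ACC (Thr): third position 4-fold.
Codon 4 CAG (Gln): third position 2-fold.
Codon 5 GGC (Gly): third position 4-fold.
Four-fold degenerate third positions: 2.

2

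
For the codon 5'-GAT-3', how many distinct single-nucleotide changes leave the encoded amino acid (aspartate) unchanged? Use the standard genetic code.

Position 1: none → 0 synonymous.
Position 2: none → 0 synonymous.
Position 3: GAC → 1 synonymous.
Total: 0 + 0 + 1 = 1.

1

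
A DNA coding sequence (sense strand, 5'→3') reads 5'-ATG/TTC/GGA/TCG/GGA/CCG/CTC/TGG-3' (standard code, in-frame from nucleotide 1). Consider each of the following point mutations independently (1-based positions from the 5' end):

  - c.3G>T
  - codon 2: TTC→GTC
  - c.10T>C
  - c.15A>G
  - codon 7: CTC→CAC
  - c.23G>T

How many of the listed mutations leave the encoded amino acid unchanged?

Codon 1: ATG (Met) → ATT (Ile) — missense.
Codon 2: TTC (Phe) → GTC (Val) — missense.
Codon 4: TCG (Ser) → CCG (Pro) — missense.
Codon 5: GGA (Gly) → GGG (Gly) — synonymous.
Codon 7: CTC (Leu) → CAC (His) — missense.
Codon 8: TGG (Trp) → TTG (Leu) — missense.
Synonymous: 1 of 6.

1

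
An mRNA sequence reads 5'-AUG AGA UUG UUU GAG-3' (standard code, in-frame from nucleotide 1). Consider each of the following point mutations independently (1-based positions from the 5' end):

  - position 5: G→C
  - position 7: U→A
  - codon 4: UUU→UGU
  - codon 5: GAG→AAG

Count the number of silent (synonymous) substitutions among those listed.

Codon 2: AGA (Arg) → ACA (Thr) — missense.
Codon 3: UUG (Leu) → AUG (Met) — missense.
Codon 4: UUU (Phe) → UGU (Cys) — missense.
Codon 5: GAG (Glu) → AAG (Lys) — missense.
Synonymous: 0 of 4.

0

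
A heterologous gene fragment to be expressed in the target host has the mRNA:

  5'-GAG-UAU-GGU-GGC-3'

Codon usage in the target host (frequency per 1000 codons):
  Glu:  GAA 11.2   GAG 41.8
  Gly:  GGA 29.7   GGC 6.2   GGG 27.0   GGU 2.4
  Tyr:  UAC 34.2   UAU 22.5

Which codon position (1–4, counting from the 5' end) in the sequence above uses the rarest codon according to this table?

3

Codon 1 GAG (Glu): 41.8 per 1000.
Codon 2 UAU (Tyr): 22.5 per 1000.
Codon 3 GGU (Gly): 2.4 per 1000.
Codon 4 GGC (Gly): 6.2 per 1000.
Lowest frequency is 2.4 at codon 3.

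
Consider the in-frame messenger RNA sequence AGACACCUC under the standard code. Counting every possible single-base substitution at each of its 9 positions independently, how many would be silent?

6

Codon 1 (AGA, Arg): 2 synonymous substitutions.
Codon 2 (CAC, His): 1 synonymous substitution.
Codon 3 (CUC, Leu): 3 synonymous substitutions.
Total: 2 + 1 + 3 = 6.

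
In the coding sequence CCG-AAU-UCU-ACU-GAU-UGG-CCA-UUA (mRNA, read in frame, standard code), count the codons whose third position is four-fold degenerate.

Codon 1 CCG (Pro): third position 4-fold.
Codon 2 AAU (Asn): third position 2-fold.
Codon 3 UCU (Ser): third position 4-fold.
Codon 4 ACU (Thr): third position 4-fold.
Codon 5 GAU (Asp): third position 2-fold.
Codon 6 UGG (Trp): third position 1-fold.
Codon 7 CCA (Pro): third position 4-fold.
Codon 8 UUA (Leu): third position 2-fold.
Four-fold degenerate third positions: 4.

4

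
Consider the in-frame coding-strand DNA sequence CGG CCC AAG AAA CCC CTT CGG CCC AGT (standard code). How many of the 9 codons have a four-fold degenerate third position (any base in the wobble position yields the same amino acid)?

Codon 1 CGG (Arg): third position 4-fold.
Codon 2 CCC (Pro): third position 4-fold.
Codon 3 AAG (Lys): third position 2-fold.
Codon 4 AAA (Lys): third position 2-fold.
Codon 5 CCC (Pro): third position 4-fold.
Codon 6 CTT (Leu): third position 4-fold.
Codon 7 CGG (Arg): third position 4-fold.
Codon 8 CCC (Pro): third position 4-fold.
Codon 9 AGT (Ser): third position 2-fold.
Four-fold degenerate third positions: 6.

6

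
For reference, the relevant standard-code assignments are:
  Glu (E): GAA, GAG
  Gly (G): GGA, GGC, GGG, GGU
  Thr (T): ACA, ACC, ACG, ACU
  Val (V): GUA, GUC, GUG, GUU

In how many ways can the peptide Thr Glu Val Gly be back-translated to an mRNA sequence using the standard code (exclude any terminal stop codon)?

128

Thr: 4 codons.
Glu: 2 codons.
Val: 4 codons.
Gly: 4 codons.
4 × 2 × 4 × 4 = 128.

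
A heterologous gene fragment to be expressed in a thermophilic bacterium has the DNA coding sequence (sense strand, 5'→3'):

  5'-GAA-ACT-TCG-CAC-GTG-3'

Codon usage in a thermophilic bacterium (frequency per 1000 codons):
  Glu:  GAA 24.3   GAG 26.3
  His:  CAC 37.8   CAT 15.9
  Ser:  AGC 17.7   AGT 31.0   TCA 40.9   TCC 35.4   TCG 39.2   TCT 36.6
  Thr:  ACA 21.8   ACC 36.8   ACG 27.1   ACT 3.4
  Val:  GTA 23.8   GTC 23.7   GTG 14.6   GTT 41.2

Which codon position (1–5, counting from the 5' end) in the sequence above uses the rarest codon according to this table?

2

Codon 1 GAA (Glu): 24.3 per 1000.
Codon 2 ACT (Thr): 3.4 per 1000.
Codon 3 TCG (Ser): 39.2 per 1000.
Codon 4 CAC (His): 37.8 per 1000.
Codon 5 GTG (Val): 14.6 per 1000.
Lowest frequency is 3.4 at codon 2.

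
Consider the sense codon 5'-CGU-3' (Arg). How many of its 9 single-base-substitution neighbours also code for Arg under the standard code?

3

Position 1: none → 0 synonymous.
Position 2: none → 0 synonymous.
Position 3: CGC, CGA, CGG → 3 synonymous.
Total: 0 + 0 + 3 = 3.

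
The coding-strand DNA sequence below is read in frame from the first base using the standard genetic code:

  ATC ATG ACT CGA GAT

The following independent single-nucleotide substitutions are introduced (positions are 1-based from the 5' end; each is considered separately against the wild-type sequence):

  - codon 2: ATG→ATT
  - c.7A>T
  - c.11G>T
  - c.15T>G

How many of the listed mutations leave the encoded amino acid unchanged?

Codon 2: ATG (Met) → ATT (Ile) — missense.
Codon 3: ACT (Thr) → TCT (Ser) — missense.
Codon 4: CGA (Arg) → CTA (Leu) — missense.
Codon 5: GAT (Asp) → GAG (Glu) — missense.
Synonymous: 0 of 4.

0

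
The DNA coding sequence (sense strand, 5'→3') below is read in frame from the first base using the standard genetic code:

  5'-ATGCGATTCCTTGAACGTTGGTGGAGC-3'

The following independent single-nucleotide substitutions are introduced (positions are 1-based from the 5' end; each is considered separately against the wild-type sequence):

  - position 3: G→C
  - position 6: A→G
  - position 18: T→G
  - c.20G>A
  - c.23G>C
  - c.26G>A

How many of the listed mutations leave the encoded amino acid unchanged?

2

Codon 1: ATG (Met) → ATC (Ile) — missense.
Codon 2: CGA (Arg) → CGG (Arg) — synonymous.
Codon 6: CGT (Arg) → CGG (Arg) — synonymous.
Codon 7: TGG (Trp) → TAG (Stop) — nonsense.
Codon 8: TGG (Trp) → TCG (Ser) — missense.
Codon 9: AGC (Ser) → AAC (Asn) — missense.
Synonymous: 2 of 6.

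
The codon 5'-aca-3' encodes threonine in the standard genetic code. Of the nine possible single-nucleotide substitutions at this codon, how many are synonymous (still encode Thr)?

Position 1: none → 0 synonymous.
Position 2: none → 0 synonymous.
Position 3: ACT, ACC, ACG → 3 synonymous.
Total: 0 + 0 + 3 = 3.

3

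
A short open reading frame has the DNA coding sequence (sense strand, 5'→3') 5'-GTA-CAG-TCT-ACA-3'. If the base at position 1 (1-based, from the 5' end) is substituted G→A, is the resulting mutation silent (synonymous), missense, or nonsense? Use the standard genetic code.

missense

Position 1 falls in codon 1: GTA → Val.
After the substitution the codon is ATA → Ile.
Val ≠ Ile, so this is a missense mutation.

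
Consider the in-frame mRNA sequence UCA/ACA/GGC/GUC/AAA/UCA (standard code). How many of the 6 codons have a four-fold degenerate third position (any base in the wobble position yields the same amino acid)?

5

Codon 1 UCA (Ser): third position 4-fold.
Codon 2 ACA (Thr): third position 4-fold.
Codon 3 GGC (Gly): third position 4-fold.
Codon 4 GUC (Val): third position 4-fold.
Codon 5 AAA (Lys): third position 2-fold.
Codon 6 UCA (Ser): third position 4-fold.
Four-fold degenerate third positions: 5.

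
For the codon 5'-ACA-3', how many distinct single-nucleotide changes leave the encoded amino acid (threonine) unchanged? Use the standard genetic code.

3

Position 1: none → 0 synonymous.
Position 2: none → 0 synonymous.
Position 3: ACU, ACC, ACG → 3 synonymous.
Total: 0 + 0 + 3 = 3.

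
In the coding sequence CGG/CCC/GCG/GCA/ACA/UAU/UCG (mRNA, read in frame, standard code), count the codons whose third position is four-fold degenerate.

6

Codon 1 CGG (Arg): third position 4-fold.
Codon 2 CCC (Pro): third position 4-fold.
Codon 3 GCG (Ala): third position 4-fold.
Codon 4 GCA (Ala): third position 4-fold.
Codon 5 ACA (Thr): third position 4-fold.
Codon 6 UAU (Tyr): third position 2-fold.
Codon 7 UCG (Ser): third position 4-fold.
Four-fold degenerate third positions: 6.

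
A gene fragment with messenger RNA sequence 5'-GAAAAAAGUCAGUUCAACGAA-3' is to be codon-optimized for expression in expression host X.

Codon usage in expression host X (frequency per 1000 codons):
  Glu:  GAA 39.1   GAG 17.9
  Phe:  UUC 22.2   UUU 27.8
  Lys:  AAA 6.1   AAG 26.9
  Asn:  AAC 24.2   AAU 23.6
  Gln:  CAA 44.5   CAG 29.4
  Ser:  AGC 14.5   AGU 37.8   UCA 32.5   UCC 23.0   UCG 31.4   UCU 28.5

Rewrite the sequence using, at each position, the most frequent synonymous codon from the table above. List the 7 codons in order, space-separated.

GAA AAG AGU CAA UUU AAC GAA

Codon 1 (Glu): best is GAA at 39.1.
Codon 2 (Lys): best is AAG at 26.9.
Codon 3 (Ser): best is AGU at 37.8.
Codon 4 (Gln): best is CAA at 44.5.
Codon 5 (Phe): best is UUU at 27.8.
Codon 6 (Asn): best is AAC at 24.2.
Codon 7 (Glu): best is GAA at 39.1.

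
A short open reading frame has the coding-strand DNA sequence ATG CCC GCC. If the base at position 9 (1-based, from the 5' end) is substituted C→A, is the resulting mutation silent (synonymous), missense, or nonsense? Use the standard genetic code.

silent

Position 9 falls in codon 3: GCC → Ala.
After the substitution the codon is GCA → Ala.
Both encode Ala, so the change is synonymous.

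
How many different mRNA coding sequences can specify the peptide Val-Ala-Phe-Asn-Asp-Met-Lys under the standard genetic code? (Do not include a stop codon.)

256

Val: 4 codons.
Ala: 4 codons.
Phe: 2 codons.
Asn: 2 codons.
Asp: 2 codons.
Met: 1 codon.
Lys: 2 codons.
4 × 4 × 2 × 2 × 2 × 1 × 2 = 256.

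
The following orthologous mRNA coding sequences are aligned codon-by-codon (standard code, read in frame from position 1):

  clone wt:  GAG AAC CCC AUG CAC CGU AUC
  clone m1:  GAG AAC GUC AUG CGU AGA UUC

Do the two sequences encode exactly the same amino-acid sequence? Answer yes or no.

Codon 1: GAG Glu / GAG Glu — identical.
Codon 2: AAC Asn / AAC Asn — identical.
Codon 3: CCC Pro / GUC Val — nonsynonymous.
Codon 4: AUG Met / AUG Met — identical.
Codon 5: CAC His / CGU Arg — nonsynonymous.
Codon 6: CGU Arg / AGA Arg — synonymous.
Codon 7: AUC Ile / UUC Phe — nonsynonymous.
Nonsynonymous differences: 3 → different protein.

no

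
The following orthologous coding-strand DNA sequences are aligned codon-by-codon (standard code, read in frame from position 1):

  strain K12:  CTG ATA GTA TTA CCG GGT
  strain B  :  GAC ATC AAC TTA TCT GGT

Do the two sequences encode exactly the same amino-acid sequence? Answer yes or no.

Codon 1: CTG Leu / GAC Asp — nonsynonymous.
Codon 2: ATA Ile / ATC Ile — synonymous.
Codon 3: GTA Val / AAC Asn — nonsynonymous.
Codon 4: TTA Leu / TTA Leu — identical.
Codon 5: CCG Pro / TCT Ser — nonsynonymous.
Codon 6: GGT Gly / GGT Gly — identical.
Nonsynonymous differences: 3 → different protein.

no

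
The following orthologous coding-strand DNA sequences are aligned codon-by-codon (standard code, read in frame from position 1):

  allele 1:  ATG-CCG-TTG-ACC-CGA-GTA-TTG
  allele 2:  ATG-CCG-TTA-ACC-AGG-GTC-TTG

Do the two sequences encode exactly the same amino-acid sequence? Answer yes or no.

yes

Codon 1: ATG Met / ATG Met — identical.
Codon 2: CCG Pro / CCG Pro — identical.
Codon 3: TTG Leu / TTA Leu — synonymous.
Codon 4: ACC Thr / ACC Thr — identical.
Codon 5: CGA Arg / AGG Arg — synonymous.
Codon 6: GTA Val / GTC Val — synonymous.
Codon 7: TTG Leu / TTG Leu — identical.
Nonsynonymous differences: 0 → same protein.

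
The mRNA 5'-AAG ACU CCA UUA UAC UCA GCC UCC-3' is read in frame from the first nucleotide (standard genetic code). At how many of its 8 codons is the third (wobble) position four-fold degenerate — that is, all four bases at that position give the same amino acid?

Codon 1 AAG (Lys): third position 2-fold.
Codon 2 ACU (Thr): third position 4-fold.
Codon 3 CCA (Pro): third position 4-fold.
Codon 4 UUA (Leu): third position 2-fold.
Codon 5 UAC (Tyr): third position 2-fold.
Codon 6 UCA (Ser): third position 4-fold.
Codon 7 GCC (Ala): third position 4-fold.
Codon 8 UCC (Ser): third position 4-fold.
Four-fold degenerate third positions: 5.

5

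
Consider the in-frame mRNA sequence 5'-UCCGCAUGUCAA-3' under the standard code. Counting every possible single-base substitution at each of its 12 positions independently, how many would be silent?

Codon 1 (UCC, Ser): 3 synonymous substitutions.
Codon 2 (GCA, Ala): 3 synonymous substitutions.
Codon 3 (UGU, Cys): 1 synonymous substitution.
Codon 4 (CAA, Gln): 1 synonymous substitution.
Total: 3 + 3 + 1 + 1 = 8.

8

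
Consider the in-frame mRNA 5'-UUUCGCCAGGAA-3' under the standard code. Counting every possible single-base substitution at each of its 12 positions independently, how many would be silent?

Codon 1 (UUU, Phe): 1 synonymous substitution.
Codon 2 (CGC, Arg): 3 synonymous substitutions.
Codon 3 (CAG, Gln): 1 synonymous substitution.
Codon 4 (GAA, Glu): 1 synonymous substitution.
Total: 1 + 3 + 1 + 1 = 6.

6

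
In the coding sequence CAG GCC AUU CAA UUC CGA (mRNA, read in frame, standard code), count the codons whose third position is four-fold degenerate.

Codon 1 CAG (Gln): third position 2-fold.
Codon 2 GCC (Ala): third position 4-fold.
Codon 3 AUU (Ile): third position 3-fold.
Codon 4 CAA (Gln): third position 2-fold.
Codon 5 UUC (Phe): third position 2-fold.
Codon 6 CGA (Arg): third position 4-fold.
Four-fold degenerate third positions: 2.

2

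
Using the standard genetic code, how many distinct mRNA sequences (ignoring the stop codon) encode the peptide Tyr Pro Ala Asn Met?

64

Tyr: 2 codons.
Pro: 4 codons.
Ala: 4 codons.
Asn: 2 codons.
Met: 1 codon.
2 × 4 × 4 × 2 × 1 = 64.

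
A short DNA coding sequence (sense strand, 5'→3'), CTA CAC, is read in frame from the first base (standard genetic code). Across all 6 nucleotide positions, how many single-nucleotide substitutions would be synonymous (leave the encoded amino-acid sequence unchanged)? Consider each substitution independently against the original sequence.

Codon 1 (CTA, Leu): 4 synonymous substitutions.
Codon 2 (CAC, His): 1 synonymous substitution.
Total: 4 + 1 = 5.

5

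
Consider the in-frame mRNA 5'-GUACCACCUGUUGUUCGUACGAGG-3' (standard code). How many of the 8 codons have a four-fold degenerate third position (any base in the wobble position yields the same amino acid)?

7

Codon 1 GUA (Val): third position 4-fold.
Codon 2 CCA (Pro): third position 4-fold.
Codon 3 CCU (Pro): third position 4-fold.
Codon 4 GUU (Val): third position 4-fold.
Codon 5 GUU (Val): third position 4-fold.
Codon 6 CGU (Arg): third position 4-fold.
Codon 7 ACG (Thr): third position 4-fold.
Codon 8 AGG (Arg): third position 2-fold.
Four-fold degenerate third positions: 7.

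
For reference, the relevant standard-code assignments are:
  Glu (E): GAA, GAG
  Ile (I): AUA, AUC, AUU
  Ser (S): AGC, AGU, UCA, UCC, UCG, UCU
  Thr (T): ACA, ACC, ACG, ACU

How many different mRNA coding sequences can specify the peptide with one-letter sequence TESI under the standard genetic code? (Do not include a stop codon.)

Thr: 4 codons.
Glu: 2 codons.
Ser: 6 codons.
Ile: 3 codons.
4 × 2 × 6 × 3 = 144.

144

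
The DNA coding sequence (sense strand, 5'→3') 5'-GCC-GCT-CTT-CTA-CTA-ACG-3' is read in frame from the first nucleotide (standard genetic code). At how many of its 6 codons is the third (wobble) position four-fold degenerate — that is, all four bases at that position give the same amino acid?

6

Codon 1 GCC (Ala): third position 4-fold.
Codon 2 GCT (Ala): third position 4-fold.
Codon 3 CTT (Leu): third position 4-fold.
Codon 4 CTA (Leu): third position 4-fold.
Codon 5 CTA (Leu): third position 4-fold.
Codon 6 ACG (Thr): third position 4-fold.
Four-fold degenerate third positions: 6.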